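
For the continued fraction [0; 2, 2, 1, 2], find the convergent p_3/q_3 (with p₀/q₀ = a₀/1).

3/7

Using pₖ = aₖpₖ₋₁ + pₖ₋₂, qₖ = aₖqₖ₋₁ + qₖ₋₂ (with p₋₁=1, p₋₂=0, q₋₁=0, q₋₂=1):
  k=0: a=0, p=0, q=1
  k=1: a=2, p=1, q=2
  k=2: a=2, p=2, q=5
  k=3: a=1, p=3, q=7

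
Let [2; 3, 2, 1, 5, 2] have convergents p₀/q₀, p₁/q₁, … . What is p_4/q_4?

Using pₖ = aₖpₖ₋₁ + pₖ₋₂, qₖ = aₖqₖ₋₁ + qₖ₋₂ (with p₋₁=1, p₋₂=0, q₋₁=0, q₋₂=1):
  k=0: a=2, p=2, q=1
  k=1: a=3, p=7, q=3
  k=2: a=2, p=16, q=7
  k=3: a=1, p=23, q=10
  k=4: a=5, p=131, q=57

131/57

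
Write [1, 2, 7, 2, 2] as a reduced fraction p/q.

116/79

Using pₖ = aₖpₖ₋₁ + pₖ₋₂ and qₖ = aₖqₖ₋₁ + qₖ₋₂:
  k=0: a=1, p=1, q=1
  k=1: a=2, p=3, q=2
  k=2: a=7, p=22, q=15
  k=3: a=2, p=47, q=32
  k=4: a=2, p=116, q=79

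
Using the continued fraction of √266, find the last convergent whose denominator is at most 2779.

22132/1357

√266 = [16; 3, 4, 3, 32, …] (period length 4).
Convergents:
  p_0/q_0 = 16/1
  p_1/q_1 = 49/3
  p_2/q_2 = 212/13
  p_3/q_3 = 685/42
  p_4/q_4 = 22132/1357
  p_5/q_5 = 67081/4113
q_4 = 1357 ≤ 2779 < 4113 = q_5, so the answer is 22132/1357.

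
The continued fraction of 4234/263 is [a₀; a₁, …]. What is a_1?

10

4234 = 16·263 + 26   →  a_0 = 16
263 = 10·26 + 3   →  a_1 = 10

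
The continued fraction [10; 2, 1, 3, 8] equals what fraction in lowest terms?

943/91

Using pₖ = aₖpₖ₋₁ + pₖ₋₂ and qₖ = aₖqₖ₋₁ + qₖ₋₂:
  k=0: a=10, p=10, q=1
  k=1: a=2, p=21, q=2
  k=2: a=1, p=31, q=3
  k=3: a=3, p=114, q=11
  k=4: a=8, p=943, q=91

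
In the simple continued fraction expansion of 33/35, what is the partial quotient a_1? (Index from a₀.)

33 = 0·35 + 33   →  a_0 = 0
35 = 1·33 + 2   →  a_1 = 1

1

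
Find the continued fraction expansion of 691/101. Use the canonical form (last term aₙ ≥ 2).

[6; 1, 5, 3, 5]

691 = 6*101 + 85
101 = 1*85 + 16
85 = 5*16 + 5
16 = 3*5 + 1
5 = 5*1 + 0  (stop)
So 691/101 = [6; 1, 5, 3, 5].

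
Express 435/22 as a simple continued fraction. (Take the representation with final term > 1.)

435 = 19*22 + 17
22 = 1*17 + 5
17 = 3*5 + 2
5 = 2*2 + 1
2 = 2*1 + 0  (stop)
So 435/22 = [19; 1, 3, 2, 2].

[19; 1, 3, 2, 2]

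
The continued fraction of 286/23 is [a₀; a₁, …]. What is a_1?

2

286 = 12·23 + 10   →  a_0 = 12
23 = 2·10 + 3   →  a_1 = 2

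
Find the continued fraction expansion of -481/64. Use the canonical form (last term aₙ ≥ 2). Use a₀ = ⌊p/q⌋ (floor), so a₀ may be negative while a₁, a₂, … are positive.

[-8; 2, 15, 2]

-481 = -8×64 + 31
64 = 2×31 + 2
31 = 15×2 + 1
2 = 2×1 + 0  (stop)
So -481/64 = [-8; 2, 15, 2].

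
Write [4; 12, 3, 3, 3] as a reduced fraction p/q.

1657/406

Fold from the inside: start with 3/1.
  3 + 1/3 = 10/3
  3 + 3/10 = 33/10
  12 + 10/33 = 406/33
  4 + 33/406 = 1657/406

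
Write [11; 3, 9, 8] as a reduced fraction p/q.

2570/227

Using pₖ = aₖpₖ₋₁ + pₖ₋₂ and qₖ = aₖqₖ₋₁ + qₖ₋₂:
  k=0: a=11, p=11, q=1
  k=1: a=3, p=34, q=3
  k=2: a=9, p=317, q=28
  k=3: a=8, p=2570, q=227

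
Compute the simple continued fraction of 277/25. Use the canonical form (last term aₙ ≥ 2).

277 = 11·25 + 2
25 = 12·2 + 1
2 = 2·1 + 0  (stop)
So 277/25 = [11; 12, 2].

[11; 12, 2]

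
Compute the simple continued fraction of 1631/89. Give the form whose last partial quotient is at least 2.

1631 = 18×89 + 29
89 = 3×29 + 2
29 = 14×2 + 1
2 = 2×1 + 0  (stop)
So 1631/89 = [18; 3, 14, 2].

[18; 3, 14, 2]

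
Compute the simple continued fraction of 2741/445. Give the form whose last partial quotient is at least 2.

2741 = 6*445 + 71
445 = 6*71 + 19
71 = 3*19 + 14
19 = 1*14 + 5
14 = 2*5 + 4
5 = 1*4 + 1
4 = 4*1 + 0  (stop)
So 2741/445 = [6; 6, 3, 1, 2, 1, 4].

[6; 6, 3, 1, 2, 1, 4]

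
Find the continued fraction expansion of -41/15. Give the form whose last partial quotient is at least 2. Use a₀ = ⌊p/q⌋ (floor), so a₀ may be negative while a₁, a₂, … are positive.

[-3; 3, 1, 3]

-41 = -3*15 + 4
15 = 3*4 + 3
4 = 1*3 + 1
3 = 3*1 + 0  (stop)
So -41/15 = [-3; 3, 1, 3].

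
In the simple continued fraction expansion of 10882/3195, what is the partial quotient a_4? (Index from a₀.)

10882 = 3·3195 + 1297   →  a_0 = 3
3195 = 2·1297 + 601   →  a_1 = 2
1297 = 2·601 + 95   →  a_2 = 2
601 = 6·95 + 31   →  a_3 = 6
95 = 3·31 + 2   →  a_4 = 3

3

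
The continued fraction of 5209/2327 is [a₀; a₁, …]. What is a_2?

5

5209 = 2·2327 + 555   →  a_0 = 2
2327 = 4·555 + 107   →  a_1 = 4
555 = 5·107 + 20   →  a_2 = 5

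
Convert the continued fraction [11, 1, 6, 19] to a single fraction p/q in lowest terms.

Using pₖ = aₖpₖ₋₁ + pₖ₋₂ and qₖ = aₖqₖ₋₁ + qₖ₋₂:
  k=0: a=11, p=11, q=1
  k=1: a=1, p=12, q=1
  k=2: a=6, p=83, q=7
  k=3: a=19, p=1589, q=134

1589/134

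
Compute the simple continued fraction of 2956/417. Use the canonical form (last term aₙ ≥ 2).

2956 = 7·417 + 37
417 = 11·37 + 10
37 = 3·10 + 7
10 = 1·7 + 3
7 = 2·3 + 1
3 = 3·1 + 0  (stop)
So 2956/417 = [7; 11, 3, 1, 2, 3].

[7; 11, 3, 1, 2, 3]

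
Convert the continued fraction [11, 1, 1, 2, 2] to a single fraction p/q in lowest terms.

Fold from the inside: start with 2/1.
  2 + 1/2 = 5/2
  1 + 2/5 = 7/5
  1 + 5/7 = 12/7
  11 + 7/12 = 139/12

139/12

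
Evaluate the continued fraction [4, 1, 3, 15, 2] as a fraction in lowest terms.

599/126

Fold from the inside: start with 2/1.
  15 + 1/2 = 31/2
  3 + 2/31 = 95/31
  1 + 31/95 = 126/95
  4 + 95/126 = 599/126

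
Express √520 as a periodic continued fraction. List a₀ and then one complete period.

a₀ = ⌊√520⌋ = 22.
With m₀=0, d₀=1 and mₖ₊₁ = dₖaₖ − mₖ, dₖ₊₁ = (n − mₖ₊₁²)/dₖ, aₖ₊₁ = ⌊(a₀+mₖ₊₁)/dₖ₊₁⌋:
  k=1: m=22, d=36, a=1
  k=2: m=14, d=9, a=4
  k=3: m=22, d=4, a=11
  k=4: m=22, d=9, a=4
  k=5: m=14, d=36, a=1
  k=6: m=22, d=1, a=44
d=1 and a=2a₀=44 at k=6, so the next step gives (m, d) = (22, 36) again — its k=1 value — and the period has length 6.

[22; 1, 4, 11, 4, 1, 44]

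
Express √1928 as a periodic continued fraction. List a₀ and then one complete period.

a₀ = ⌊√1928⌋ = 43.
With m₀=0, d₀=1 and mₖ₊₁ = dₖaₖ − mₖ, dₖ₊₁ = (n − mₖ₊₁²)/dₖ, aₖ₊₁ = ⌊(a₀+mₖ₊₁)/dₖ₊₁⌋:
  k=1: m=43, d=79, a=1
  k=2: m=36, d=8, a=9
  k=3: m=36, d=79, a=1
  k=4: m=43, d=1, a=86
d=1 and a=2a₀=86 at k=4, so the next step gives (m, d) = (43, 79) again — its k=1 value — and the period has length 4.

[43; 1, 9, 1, 86]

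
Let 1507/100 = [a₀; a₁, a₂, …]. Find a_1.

14

1507 = 15·100 + 7   →  a_0 = 15
100 = 14·7 + 2   →  a_1 = 14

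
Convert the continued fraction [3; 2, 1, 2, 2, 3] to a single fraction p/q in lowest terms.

219/65

Fold from the inside: start with 3/1.
  2 + 1/3 = 7/3
  2 + 3/7 = 17/7
  1 + 7/17 = 24/17
  2 + 17/24 = 65/24
  3 + 24/65 = 219/65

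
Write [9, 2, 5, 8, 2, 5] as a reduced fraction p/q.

Fold from the inside: start with 5/1.
  2 + 1/5 = 11/5
  8 + 5/11 = 93/11
  5 + 11/93 = 476/93
  2 + 93/476 = 1045/476
  9 + 476/1045 = 9881/1045

9881/1045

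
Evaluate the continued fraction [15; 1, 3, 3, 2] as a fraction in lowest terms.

473/30

Fold from the inside: start with 2/1.
  3 + 1/2 = 7/2
  3 + 2/7 = 23/7
  1 + 7/23 = 30/23
  15 + 23/30 = 473/30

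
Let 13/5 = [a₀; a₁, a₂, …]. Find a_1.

13 = 2·5 + 3   →  a_0 = 2
5 = 1·3 + 2   →  a_1 = 1

1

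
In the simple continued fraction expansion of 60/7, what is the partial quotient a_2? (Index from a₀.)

1

60 = 8·7 + 4   →  a_0 = 8
7 = 1·4 + 3   →  a_1 = 1
4 = 1·3 + 1   →  a_2 = 1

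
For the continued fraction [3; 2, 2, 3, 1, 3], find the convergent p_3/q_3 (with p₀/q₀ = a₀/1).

Using pₖ = aₖpₖ₋₁ + pₖ₋₂, qₖ = aₖqₖ₋₁ + qₖ₋₂ (with p₋₁=1, p₋₂=0, q₋₁=0, q₋₂=1):
  k=0: a=3, p=3, q=1
  k=1: a=2, p=7, q=2
  k=2: a=2, p=17, q=5
  k=3: a=3, p=58, q=17

58/17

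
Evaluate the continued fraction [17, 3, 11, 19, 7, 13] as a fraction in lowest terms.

Using pₖ = aₖpₖ₋₁ + pₖ₋₂ and qₖ = aₖqₖ₋₁ + qₖ₋₂:
  k=0: a=17, p=17, q=1
  k=1: a=3, p=52, q=3
  k=2: a=11, p=589, q=34
  k=3: a=19, p=11243, q=649
  k=4: a=7, p=79290, q=4577
  k=5: a=13, p=1042013, q=60150

1042013/60150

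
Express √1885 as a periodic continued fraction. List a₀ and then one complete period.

a₀ = ⌊√1885⌋ = 43.
With m₀=0, d₀=1 and mₖ₊₁ = dₖaₖ − mₖ, dₖ₊₁ = (n − mₖ₊₁²)/dₖ, aₖ₊₁ = ⌊(a₀+mₖ₊₁)/dₖ₊₁⌋:
  k=1: m=43, d=36, a=2
  k=2: m=29, d=29, a=2
  k=3: m=29, d=36, a=2
  k=4: m=43, d=1, a=86
d=1 and a=2a₀=86 at k=4, so the next step gives (m, d) = (43, 36) again — its k=1 value — and the period has length 4.

[43; 2, 2, 2, 86]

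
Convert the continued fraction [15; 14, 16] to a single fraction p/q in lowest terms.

Fold from the inside: start with 16/1.
  14 + 1/16 = 225/16
  15 + 16/225 = 3391/225

3391/225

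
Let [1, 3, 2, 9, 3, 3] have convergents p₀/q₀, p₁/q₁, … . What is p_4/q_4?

264/205

Using pₖ = aₖpₖ₋₁ + pₖ₋₂, qₖ = aₖqₖ₋₁ + qₖ₋₂ (with p₋₁=1, p₋₂=0, q₋₁=0, q₋₂=1):
  k=0: a=1, p=1, q=1
  k=1: a=3, p=4, q=3
  k=2: a=2, p=9, q=7
  k=3: a=9, p=85, q=66
  k=4: a=3, p=264, q=205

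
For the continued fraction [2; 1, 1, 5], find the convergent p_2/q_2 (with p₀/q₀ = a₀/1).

5/2

Using pₖ = aₖpₖ₋₁ + pₖ₋₂, qₖ = aₖqₖ₋₁ + qₖ₋₂ (with p₋₁=1, p₋₂=0, q₋₁=0, q₋₂=1):
  k=0: a=2, p=2, q=1
  k=1: a=1, p=3, q=1
  k=2: a=1, p=5, q=2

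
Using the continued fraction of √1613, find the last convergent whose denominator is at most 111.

1486/37

√1613 = [40; 6, 6, 80, …] (period length 3).
Convergents:
  p_0/q_0 = 40/1
  p_1/q_1 = 241/6
  p_2/q_2 = 1486/37
  p_3/q_3 = 119121/2966
q_2 = 37 ≤ 111 < 2966 = q_3, so the answer is 1486/37.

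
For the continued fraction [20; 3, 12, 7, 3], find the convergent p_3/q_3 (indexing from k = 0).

Using pₖ = aₖpₖ₋₁ + pₖ₋₂, qₖ = aₖqₖ₋₁ + qₖ₋₂ (with p₋₁=1, p₋₂=0, q₋₁=0, q₋₂=1):
  k=0: a=20, p=20, q=1
  k=1: a=3, p=61, q=3
  k=2: a=12, p=752, q=37
  k=3: a=7, p=5325, q=262

5325/262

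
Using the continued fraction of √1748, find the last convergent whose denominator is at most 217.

4599/110

√1748 = [41; 1, 4, 4, 4, 1, 82, …] (period length 6).
Convergents:
  p_0/q_0 = 41/1
  p_1/q_1 = 42/1
  p_2/q_2 = 209/5
  p_3/q_3 = 878/21
  p_4/q_4 = 3721/89
  p_5/q_5 = 4599/110
  p_6/q_6 = 380839/9109
q_5 = 110 ≤ 217 < 9109 = q_6, so the answer is 4599/110.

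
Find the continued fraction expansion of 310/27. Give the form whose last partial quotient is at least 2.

[11; 2, 13]

310 = 11*27 + 13
27 = 2*13 + 1
13 = 13*1 + 0  (stop)
So 310/27 = [11; 2, 13].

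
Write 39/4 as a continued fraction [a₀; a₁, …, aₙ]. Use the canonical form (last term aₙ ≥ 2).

39 = 9·4 + 3
4 = 1·3 + 1
3 = 3·1 + 0  (stop)
So 39/4 = [9; 1, 3].

[9; 1, 3]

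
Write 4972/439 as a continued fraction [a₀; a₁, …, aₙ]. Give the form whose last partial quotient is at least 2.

4972 = 11*439 + 143
439 = 3*143 + 10
143 = 14*10 + 3
10 = 3*3 + 1
3 = 3*1 + 0  (stop)
So 4972/439 = [11; 3, 14, 3, 3].

[11; 3, 14, 3, 3]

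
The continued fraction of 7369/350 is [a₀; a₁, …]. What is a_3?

7369 = 21·350 + 19   →  a_0 = 21
350 = 18·19 + 8   →  a_1 = 18
19 = 2·8 + 3   →  a_2 = 2
8 = 2·3 + 2   →  a_3 = 2

2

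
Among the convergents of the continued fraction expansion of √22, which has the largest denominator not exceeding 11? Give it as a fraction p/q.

14/3

√22 = [4; 1, 2, 4, 2, 1, 8, …] (period length 6).
Convergents:
  p_0/q_0 = 4/1
  p_1/q_1 = 5/1
  p_2/q_2 = 14/3
  p_3/q_3 = 61/13
q_2 = 3 ≤ 11 < 13 = q_3, so the answer is 14/3.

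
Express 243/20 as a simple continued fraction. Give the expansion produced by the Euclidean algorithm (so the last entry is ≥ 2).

243 = 12*20 + 3
20 = 6*3 + 2
3 = 1*2 + 1
2 = 2*1 + 0  (stop)
So 243/20 = [12; 6, 1, 2].

[12; 6, 1, 2]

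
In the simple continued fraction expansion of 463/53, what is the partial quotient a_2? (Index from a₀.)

2

463 = 8·53 + 39   →  a_0 = 8
53 = 1·39 + 14   →  a_1 = 1
39 = 2·14 + 11   →  a_2 = 2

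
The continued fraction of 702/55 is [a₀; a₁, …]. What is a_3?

702 = 12·55 + 42   →  a_0 = 12
55 = 1·42 + 13   →  a_1 = 1
42 = 3·13 + 3   →  a_2 = 3
13 = 4·3 + 1   →  a_3 = 4

4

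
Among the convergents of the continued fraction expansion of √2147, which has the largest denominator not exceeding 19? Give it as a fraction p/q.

139/3

√2147 = [46; 2, 1, 45, 1, 2, 92, …] (period length 6).
Convergents:
  p_0/q_0 = 46/1
  p_1/q_1 = 93/2
  p_2/q_2 = 139/3
  p_3/q_3 = 6348/137
q_2 = 3 ≤ 19 < 137 = q_3, so the answer is 139/3.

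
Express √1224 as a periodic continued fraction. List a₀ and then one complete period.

[34; 1, 68]

a₀ = ⌊√1224⌋ = 34.
With m₀=0, d₀=1 and mₖ₊₁ = dₖaₖ − mₖ, dₖ₊₁ = (n − mₖ₊₁²)/dₖ, aₖ₊₁ = ⌊(a₀+mₖ₊₁)/dₖ₊₁⌋:
  k=1: m=34, d=68, a=1
  k=2: m=34, d=1, a=68
d=1 and a=2a₀=68 at k=2, so the next step gives (m, d) = (34, 68) again — its k=1 value — and the period has length 2.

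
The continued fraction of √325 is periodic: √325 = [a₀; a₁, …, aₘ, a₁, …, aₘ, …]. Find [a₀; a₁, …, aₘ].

a₀ = ⌊√325⌋ = 18.
With m₀=0, d₀=1 and mₖ₊₁ = dₖaₖ − mₖ, dₖ₊₁ = (n − mₖ₊₁²)/dₖ, aₖ₊₁ = ⌊(a₀+mₖ₊₁)/dₖ₊₁⌋:
  k=1: m=18, d=1, a=36
d=1 and a=2a₀=36 at k=1, so the next step gives (m, d) = (18, 1) again — its k=1 value — and the period has length 1.

[18; 36]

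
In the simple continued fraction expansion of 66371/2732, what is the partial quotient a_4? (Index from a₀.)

66371 = 24·2732 + 803   →  a_0 = 24
2732 = 3·803 + 323   →  a_1 = 3
803 = 2·323 + 157   →  a_2 = 2
323 = 2·157 + 9   →  a_3 = 2
157 = 17·9 + 4   →  a_4 = 17

17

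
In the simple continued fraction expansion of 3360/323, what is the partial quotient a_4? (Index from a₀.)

3360 = 10·323 + 130   →  a_0 = 10
323 = 2·130 + 63   →  a_1 = 2
130 = 2·63 + 4   →  a_2 = 2
63 = 15·4 + 3   →  a_3 = 15
4 = 1·3 + 1   →  a_4 = 1

1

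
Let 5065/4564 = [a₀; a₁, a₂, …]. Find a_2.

9

5065 = 1·4564 + 501   →  a_0 = 1
4564 = 9·501 + 55   →  a_1 = 9
501 = 9·55 + 6   →  a_2 = 9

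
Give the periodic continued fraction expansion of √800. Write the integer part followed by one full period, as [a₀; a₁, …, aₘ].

[28; 3, 1, 1, 13, 1, 1, 3, 56]

a₀ = ⌊√800⌋ = 28.
With m₀=0, d₀=1 and mₖ₊₁ = dₖaₖ − mₖ, dₖ₊₁ = (n − mₖ₊₁²)/dₖ, aₖ₊₁ = ⌊(a₀+mₖ₊₁)/dₖ₊₁⌋:
  k=1: m=28, d=16, a=3
  k=2: m=20, d=25, a=1
  k=3: m=5, d=31, a=1
  k=4: m=26, d=4, a=13
  k=5: m=26, d=31, a=1
  k=6: m=5, d=25, a=1
  k=7: m=20, d=16, a=3
  k=8: m=28, d=1, a=56
d=1 and a=2a₀=56 at k=8, so the next step gives (m, d) = (28, 16) again — its k=1 value — and the period has length 8.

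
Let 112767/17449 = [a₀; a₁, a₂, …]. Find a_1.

112767 = 6·17449 + 8073   →  a_0 = 6
17449 = 2·8073 + 1303   →  a_1 = 2

2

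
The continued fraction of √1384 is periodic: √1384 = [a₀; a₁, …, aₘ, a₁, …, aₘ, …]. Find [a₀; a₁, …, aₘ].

[37; 4, 1, 17, 1, 4, 74]

a₀ = ⌊√1384⌋ = 37.
With m₀=0, d₀=1 and mₖ₊₁ = dₖaₖ − mₖ, dₖ₊₁ = (n − mₖ₊₁²)/dₖ, aₖ₊₁ = ⌊(a₀+mₖ₊₁)/dₖ₊₁⌋:
  k=1: m=37, d=15, a=4
  k=2: m=23, d=57, a=1
  k=3: m=34, d=4, a=17
  k=4: m=34, d=57, a=1
  k=5: m=23, d=15, a=4
  k=6: m=37, d=1, a=74
d=1 and a=2a₀=74 at k=6, so the next step gives (m, d) = (37, 15) again — its k=1 value — and the period has length 6.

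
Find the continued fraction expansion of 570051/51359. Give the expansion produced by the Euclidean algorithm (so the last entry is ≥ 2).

570051 = 11*51359 + 5102
51359 = 10*5102 + 339
5102 = 15*339 + 17
339 = 19*17 + 16
17 = 1*16 + 1
16 = 16*1 + 0  (stop)
So 570051/51359 = [11; 10, 15, 19, 1, 16].

[11; 10, 15, 19, 1, 16]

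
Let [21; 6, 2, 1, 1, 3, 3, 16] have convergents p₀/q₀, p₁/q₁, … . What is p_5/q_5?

Using pₖ = aₖpₖ₋₁ + pₖ₋₂, qₖ = aₖqₖ₋₁ + qₖ₋₂ (with p₋₁=1, p₋₂=0, q₋₁=0, q₋₂=1):
  k=0: a=21, p=21, q=1
  k=1: a=6, p=127, q=6
  k=2: a=2, p=275, q=13
  k=3: a=1, p=402, q=19
  k=4: a=1, p=677, q=32
  k=5: a=3, p=2433, q=115

2433/115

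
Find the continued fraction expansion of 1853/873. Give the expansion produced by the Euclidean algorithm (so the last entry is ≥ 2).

1853 = 2·873 + 107
873 = 8·107 + 17
107 = 6·17 + 5
17 = 3·5 + 2
5 = 2·2 + 1
2 = 2·1 + 0  (stop)
So 1853/873 = [2; 8, 6, 3, 2, 2].

[2; 8, 6, 3, 2, 2]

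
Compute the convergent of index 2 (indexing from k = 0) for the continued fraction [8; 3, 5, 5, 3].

Using pₖ = aₖpₖ₋₁ + pₖ₋₂, qₖ = aₖqₖ₋₁ + qₖ₋₂ (with p₋₁=1, p₋₂=0, q₋₁=0, q₋₂=1):
  k=0: a=8, p=8, q=1
  k=1: a=3, p=25, q=3
  k=2: a=5, p=133, q=16

133/16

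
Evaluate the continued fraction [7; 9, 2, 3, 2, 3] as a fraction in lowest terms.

3688/519

Fold from the inside: start with 3/1.
  2 + 1/3 = 7/3
  3 + 3/7 = 24/7
  2 + 7/24 = 55/24
  9 + 24/55 = 519/55
  7 + 55/519 = 3688/519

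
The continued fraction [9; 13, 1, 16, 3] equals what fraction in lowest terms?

6577/725

Using pₖ = aₖpₖ₋₁ + pₖ₋₂ and qₖ = aₖqₖ₋₁ + qₖ₋₂:
  k=0: a=9, p=9, q=1
  k=1: a=13, p=118, q=13
  k=2: a=1, p=127, q=14
  k=3: a=16, p=2150, q=237
  k=4: a=3, p=6577, q=725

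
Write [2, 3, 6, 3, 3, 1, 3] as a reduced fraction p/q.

2261/976

Using pₖ = aₖpₖ₋₁ + pₖ₋₂ and qₖ = aₖqₖ₋₁ + qₖ₋₂:
  k=0: a=2, p=2, q=1
  k=1: a=3, p=7, q=3
  k=2: a=6, p=44, q=19
  k=3: a=3, p=139, q=60
  k=4: a=3, p=461, q=199
  k=5: a=1, p=600, q=259
  k=6: a=3, p=2261, q=976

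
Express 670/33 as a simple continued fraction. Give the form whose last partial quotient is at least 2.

670 = 20×33 + 10
33 = 3×10 + 3
10 = 3×3 + 1
3 = 3×1 + 0  (stop)
So 670/33 = [20; 3, 3, 3].

[20; 3, 3, 3]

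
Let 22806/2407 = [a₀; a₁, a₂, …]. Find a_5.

22806 = 9·2407 + 1143   →  a_0 = 9
2407 = 2·1143 + 121   →  a_1 = 2
1143 = 9·121 + 54   →  a_2 = 9
121 = 2·54 + 13   →  a_3 = 2
54 = 4·13 + 2   →  a_4 = 4
13 = 6·2 + 1   →  a_5 = 6

6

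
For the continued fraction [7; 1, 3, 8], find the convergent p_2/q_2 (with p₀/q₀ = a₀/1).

Using pₖ = aₖpₖ₋₁ + pₖ₋₂, qₖ = aₖqₖ₋₁ + qₖ₋₂ (with p₋₁=1, p₋₂=0, q₋₁=0, q₋₂=1):
  k=0: a=7, p=7, q=1
  k=1: a=1, p=8, q=1
  k=2: a=3, p=31, q=4

31/4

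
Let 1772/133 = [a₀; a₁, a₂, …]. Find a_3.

1

1772 = 13·133 + 43   →  a_0 = 13
133 = 3·43 + 4   →  a_1 = 3
43 = 10·4 + 3   →  a_2 = 10
4 = 1·3 + 1   →  a_3 = 1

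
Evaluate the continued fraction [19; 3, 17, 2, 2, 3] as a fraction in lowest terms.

17491/905

Using pₖ = aₖpₖ₋₁ + pₖ₋₂ and qₖ = aₖqₖ₋₁ + qₖ₋₂:
  k=0: a=19, p=19, q=1
  k=1: a=3, p=58, q=3
  k=2: a=17, p=1005, q=52
  k=3: a=2, p=2068, q=107
  k=4: a=2, p=5141, q=266
  k=5: a=3, p=17491, q=905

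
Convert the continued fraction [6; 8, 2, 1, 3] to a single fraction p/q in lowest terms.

563/92

Fold from the inside: start with 3/1.
  1 + 1/3 = 4/3
  2 + 3/4 = 11/4
  8 + 4/11 = 92/11
  6 + 11/92 = 563/92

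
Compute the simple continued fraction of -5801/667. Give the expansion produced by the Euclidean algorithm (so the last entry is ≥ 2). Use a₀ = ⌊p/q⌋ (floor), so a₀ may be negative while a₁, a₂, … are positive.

[-9; 3, 3, 3, 4, 1, 3]

-5801 = -9*667 + 202
667 = 3*202 + 61
202 = 3*61 + 19
61 = 3*19 + 4
19 = 4*4 + 3
4 = 1*3 + 1
3 = 3*1 + 0  (stop)
So -5801/667 = [-9; 3, 3, 3, 4, 1, 3].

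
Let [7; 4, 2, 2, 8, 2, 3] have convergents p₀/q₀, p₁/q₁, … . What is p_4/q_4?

1337/185

Using pₖ = aₖpₖ₋₁ + pₖ₋₂, qₖ = aₖqₖ₋₁ + qₖ₋₂ (with p₋₁=1, p₋₂=0, q₋₁=0, q₋₂=1):
  k=0: a=7, p=7, q=1
  k=1: a=4, p=29, q=4
  k=2: a=2, p=65, q=9
  k=3: a=2, p=159, q=22
  k=4: a=8, p=1337, q=185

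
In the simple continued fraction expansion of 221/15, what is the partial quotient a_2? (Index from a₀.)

221 = 14·15 + 11   →  a_0 = 14
15 = 1·11 + 4   →  a_1 = 1
11 = 2·4 + 3   →  a_2 = 2

2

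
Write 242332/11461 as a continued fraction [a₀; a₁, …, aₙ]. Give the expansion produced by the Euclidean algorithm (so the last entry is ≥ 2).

242332 = 21*11461 + 1651
11461 = 6*1651 + 1555
1651 = 1*1555 + 96
1555 = 16*96 + 19
96 = 5*19 + 1
19 = 19*1 + 0  (stop)
So 242332/11461 = [21; 6, 1, 16, 5, 19].

[21; 6, 1, 16, 5, 19]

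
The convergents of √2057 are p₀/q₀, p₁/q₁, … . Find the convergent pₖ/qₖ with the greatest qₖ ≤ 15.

635/14

√2057 = [45; 2, 1, 4, 1, 2, 90, …] (period length 6).
Convergents:
  p_0/q_0 = 45/1
  p_1/q_1 = 91/2
  p_2/q_2 = 136/3
  p_3/q_3 = 635/14
  p_4/q_4 = 771/17
q_3 = 14 ≤ 15 < 17 = q_4, so the answer is 635/14.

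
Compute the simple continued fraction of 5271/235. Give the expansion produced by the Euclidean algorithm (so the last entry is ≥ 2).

5271 = 22*235 + 101
235 = 2*101 + 33
101 = 3*33 + 2
33 = 16*2 + 1
2 = 2*1 + 0  (stop)
So 5271/235 = [22; 2, 3, 16, 2].

[22; 2, 3, 16, 2]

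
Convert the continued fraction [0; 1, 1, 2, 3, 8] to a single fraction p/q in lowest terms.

83/141

Using pₖ = aₖpₖ₋₁ + pₖ₋₂ and qₖ = aₖqₖ₋₁ + qₖ₋₂:
  k=0: a=0, p=0, q=1
  k=1: a=1, p=1, q=1
  k=2: a=1, p=1, q=2
  k=3: a=2, p=3, q=5
  k=4: a=3, p=10, q=17
  k=5: a=8, p=83, q=141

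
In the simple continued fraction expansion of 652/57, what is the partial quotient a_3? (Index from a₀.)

652 = 11·57 + 25   →  a_0 = 11
57 = 2·25 + 7   →  a_1 = 2
25 = 3·7 + 4   →  a_2 = 3
7 = 1·4 + 3   →  a_3 = 1

1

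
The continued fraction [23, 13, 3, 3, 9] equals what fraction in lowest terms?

28544/1237

Using pₖ = aₖpₖ₋₁ + pₖ₋₂ and qₖ = aₖqₖ₋₁ + qₖ₋₂:
  k=0: a=23, p=23, q=1
  k=1: a=13, p=300, q=13
  k=2: a=3, p=923, q=40
  k=3: a=3, p=3069, q=133
  k=4: a=9, p=28544, q=1237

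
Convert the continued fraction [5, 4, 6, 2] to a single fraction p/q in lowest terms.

Fold from the inside: start with 2/1.
  6 + 1/2 = 13/2
  4 + 2/13 = 54/13
  5 + 13/54 = 283/54

283/54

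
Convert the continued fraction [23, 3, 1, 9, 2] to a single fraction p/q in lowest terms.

1907/82

Using pₖ = aₖpₖ₋₁ + pₖ₋₂ and qₖ = aₖqₖ₋₁ + qₖ₋₂:
  k=0: a=23, p=23, q=1
  k=1: a=3, p=70, q=3
  k=2: a=1, p=93, q=4
  k=3: a=9, p=907, q=39
  k=4: a=2, p=1907, q=82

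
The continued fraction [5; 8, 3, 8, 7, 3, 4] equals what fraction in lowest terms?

Fold from the inside: start with 4/1.
  3 + 1/4 = 13/4
  7 + 4/13 = 95/13
  8 + 13/95 = 773/95
  3 + 95/773 = 2414/773
  8 + 773/2414 = 20085/2414
  5 + 2414/20085 = 102839/20085

102839/20085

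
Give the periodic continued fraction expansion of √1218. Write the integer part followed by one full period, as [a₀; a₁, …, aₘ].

[34; 1, 8, 1, 68]

a₀ = ⌊√1218⌋ = 34.
With m₀=0, d₀=1 and mₖ₊₁ = dₖaₖ − mₖ, dₖ₊₁ = (n − mₖ₊₁²)/dₖ, aₖ₊₁ = ⌊(a₀+mₖ₊₁)/dₖ₊₁⌋:
  k=1: m=34, d=62, a=1
  k=2: m=28, d=7, a=8
  k=3: m=28, d=62, a=1
  k=4: m=34, d=1, a=68
d=1 and a=2a₀=68 at k=4, so the next step gives (m, d) = (34, 62) again — its k=1 value — and the period has length 4.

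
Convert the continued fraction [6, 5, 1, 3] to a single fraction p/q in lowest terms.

142/23

Using pₖ = aₖpₖ₋₁ + pₖ₋₂ and qₖ = aₖqₖ₋₁ + qₖ₋₂:
  k=0: a=6, p=6, q=1
  k=1: a=5, p=31, q=5
  k=2: a=1, p=37, q=6
  k=3: a=3, p=142, q=23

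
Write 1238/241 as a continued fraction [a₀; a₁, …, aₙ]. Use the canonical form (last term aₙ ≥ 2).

1238 = 5×241 + 33
241 = 7×33 + 10
33 = 3×10 + 3
10 = 3×3 + 1
3 = 3×1 + 0  (stop)
So 1238/241 = [5; 7, 3, 3, 3].

[5; 7, 3, 3, 3]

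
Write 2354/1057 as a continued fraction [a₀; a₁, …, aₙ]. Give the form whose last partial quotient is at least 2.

[2; 4, 2, 2, 9, 5]

2354 = 2×1057 + 240
1057 = 4×240 + 97
240 = 2×97 + 46
97 = 2×46 + 5
46 = 9×5 + 1
5 = 5×1 + 0  (stop)
So 2354/1057 = [2; 4, 2, 2, 9, 5].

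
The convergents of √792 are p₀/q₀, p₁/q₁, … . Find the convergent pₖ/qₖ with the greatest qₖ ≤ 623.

11060/393

√792 = [28; 7, 56, …] (period length 2).
Convergents:
  p_0/q_0 = 28/1
  p_1/q_1 = 197/7
  p_2/q_2 = 11060/393
  p_3/q_3 = 77617/2758
q_2 = 393 ≤ 623 < 2758 = q_3, so the answer is 11060/393.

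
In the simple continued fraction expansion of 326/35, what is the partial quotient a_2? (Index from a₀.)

5

326 = 9·35 + 11   →  a_0 = 9
35 = 3·11 + 2   →  a_1 = 3
11 = 5·2 + 1   →  a_2 = 5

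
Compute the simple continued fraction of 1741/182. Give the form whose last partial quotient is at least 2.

[9; 1, 1, 3, 3, 2, 3]

1741 = 9*182 + 103
182 = 1*103 + 79
103 = 1*79 + 24
79 = 3*24 + 7
24 = 3*7 + 3
7 = 2*3 + 1
3 = 3*1 + 0  (stop)
So 1741/182 = [9; 1, 1, 3, 3, 2, 3].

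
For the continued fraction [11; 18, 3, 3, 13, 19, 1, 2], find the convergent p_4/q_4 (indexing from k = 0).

Using pₖ = aₖpₖ₋₁ + pₖ₋₂, qₖ = aₖqₖ₋₁ + qₖ₋₂ (with p₋₁=1, p₋₂=0, q₋₁=0, q₋₂=1):
  k=0: a=11, p=11, q=1
  k=1: a=18, p=199, q=18
  k=2: a=3, p=608, q=55
  k=3: a=3, p=2023, q=183
  k=4: a=13, p=26907, q=2434

26907/2434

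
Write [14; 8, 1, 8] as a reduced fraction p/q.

Fold from the inside: start with 8/1.
  1 + 1/8 = 9/8
  8 + 8/9 = 80/9
  14 + 9/80 = 1129/80

1129/80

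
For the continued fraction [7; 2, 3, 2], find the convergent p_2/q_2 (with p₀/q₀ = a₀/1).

52/7

Using pₖ = aₖpₖ₋₁ + pₖ₋₂, qₖ = aₖqₖ₋₁ + qₖ₋₂ (with p₋₁=1, p₋₂=0, q₋₁=0, q₋₂=1):
  k=0: a=7, p=7, q=1
  k=1: a=2, p=15, q=2
  k=2: a=3, p=52, q=7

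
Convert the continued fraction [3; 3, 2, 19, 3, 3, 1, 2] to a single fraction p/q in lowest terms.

Fold from the inside: start with 2/1.
  1 + 1/2 = 3/2
  3 + 2/3 = 11/3
  3 + 3/11 = 36/11
  19 + 11/36 = 695/36
  2 + 36/695 = 1426/695
  3 + 695/1426 = 4973/1426
  3 + 1426/4973 = 16345/4973

16345/4973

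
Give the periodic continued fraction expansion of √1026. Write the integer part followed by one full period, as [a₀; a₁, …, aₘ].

a₀ = ⌊√1026⌋ = 32.
With m₀=0, d₀=1 and mₖ₊₁ = dₖaₖ − mₖ, dₖ₊₁ = (n − mₖ₊₁²)/dₖ, aₖ₊₁ = ⌊(a₀+mₖ₊₁)/dₖ₊₁⌋:
  k=1: m=32, d=2, a=32
  k=2: m=32, d=1, a=64
d=1 and a=2a₀=64 at k=2, so the next step gives (m, d) = (32, 2) again — its k=1 value — and the period has length 2.

[32; 32, 64]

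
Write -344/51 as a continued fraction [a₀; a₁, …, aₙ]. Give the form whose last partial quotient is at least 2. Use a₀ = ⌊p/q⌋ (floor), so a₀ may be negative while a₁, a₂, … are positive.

-344 = -7·51 + 13
51 = 3·13 + 12
13 = 1·12 + 1
12 = 12·1 + 0  (stop)
So -344/51 = [-7; 3, 1, 12].

[-7; 3, 1, 12]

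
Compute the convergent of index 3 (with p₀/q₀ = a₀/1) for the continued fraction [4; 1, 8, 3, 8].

Using pₖ = aₖpₖ₋₁ + pₖ₋₂, qₖ = aₖqₖ₋₁ + qₖ₋₂ (with p₋₁=1, p₋₂=0, q₋₁=0, q₋₂=1):
  k=0: a=4, p=4, q=1
  k=1: a=1, p=5, q=1
  k=2: a=8, p=44, q=9
  k=3: a=3, p=137, q=28

137/28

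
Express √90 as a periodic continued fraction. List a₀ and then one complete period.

a₀ = ⌊√90⌋ = 9.
With m₀=0, d₀=1 and mₖ₊₁ = dₖaₖ − mₖ, dₖ₊₁ = (n − mₖ₊₁²)/dₖ, aₖ₊₁ = ⌊(a₀+mₖ₊₁)/dₖ₊₁⌋:
  k=1: m=9, d=9, a=2
  k=2: m=9, d=1, a=18
d=1 and a=2a₀=18 at k=2, so the next step gives (m, d) = (9, 9) again — its k=1 value — and the period has length 2.

[9; 2, 18]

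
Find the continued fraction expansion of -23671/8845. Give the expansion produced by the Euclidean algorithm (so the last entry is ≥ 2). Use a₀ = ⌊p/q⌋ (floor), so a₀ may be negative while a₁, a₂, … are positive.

-23671 = -3*8845 + 2864
8845 = 3*2864 + 253
2864 = 11*253 + 81
253 = 3*81 + 10
81 = 8*10 + 1
10 = 10*1 + 0  (stop)
So -23671/8845 = [-3; 3, 11, 3, 8, 10].

[-3; 3, 11, 3, 8, 10]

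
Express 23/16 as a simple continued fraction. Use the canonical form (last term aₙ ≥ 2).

23 = 1×16 + 7
16 = 2×7 + 2
7 = 3×2 + 1
2 = 2×1 + 0  (stop)
So 23/16 = [1; 2, 3, 2].

[1; 2, 3, 2]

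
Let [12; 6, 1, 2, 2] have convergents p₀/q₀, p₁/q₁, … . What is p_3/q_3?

Using pₖ = aₖpₖ₋₁ + pₖ₋₂, qₖ = aₖqₖ₋₁ + qₖ₋₂ (with p₋₁=1, p₋₂=0, q₋₁=0, q₋₂=1):
  k=0: a=12, p=12, q=1
  k=1: a=6, p=73, q=6
  k=2: a=1, p=85, q=7
  k=3: a=2, p=243, q=20

243/20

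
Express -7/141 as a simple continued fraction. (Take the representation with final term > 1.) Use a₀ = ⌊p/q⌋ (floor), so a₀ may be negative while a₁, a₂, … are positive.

-7 = -1*141 + 134
141 = 1*134 + 7
134 = 19*7 + 1
7 = 7*1 + 0  (stop)
So -7/141 = [-1; 1, 19, 7].

[-1; 1, 19, 7]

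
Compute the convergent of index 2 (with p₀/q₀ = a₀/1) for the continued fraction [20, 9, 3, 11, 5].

Using pₖ = aₖpₖ₋₁ + pₖ₋₂, qₖ = aₖqₖ₋₁ + qₖ₋₂ (with p₋₁=1, p₋₂=0, q₋₁=0, q₋₂=1):
  k=0: a=20, p=20, q=1
  k=1: a=9, p=181, q=9
  k=2: a=3, p=563, q=28

563/28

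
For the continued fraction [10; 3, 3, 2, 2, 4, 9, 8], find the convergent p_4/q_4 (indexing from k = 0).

577/56

Using pₖ = aₖpₖ₋₁ + pₖ₋₂, qₖ = aₖqₖ₋₁ + qₖ₋₂ (with p₋₁=1, p₋₂=0, q₋₁=0, q₋₂=1):
  k=0: a=10, p=10, q=1
  k=1: a=3, p=31, q=3
  k=2: a=3, p=103, q=10
  k=3: a=2, p=237, q=23
  k=4: a=2, p=577, q=56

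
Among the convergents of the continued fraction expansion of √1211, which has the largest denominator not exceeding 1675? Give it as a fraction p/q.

√1211 = [34; 1, 3, 1, 68, …] (period length 4).
Convergents:
  p_0/q_0 = 34/1
  p_1/q_1 = 35/1
  p_2/q_2 = 139/4
  p_3/q_3 = 174/5
  p_4/q_4 = 11971/344
  p_5/q_5 = 12145/349
  p_6/q_6 = 48406/1391
  p_7/q_7 = 60551/1740
q_6 = 1391 ≤ 1675 < 1740 = q_7, so the answer is 48406/1391.

48406/1391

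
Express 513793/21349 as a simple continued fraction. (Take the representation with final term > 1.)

513793 = 24×21349 + 1417
21349 = 15×1417 + 94
1417 = 15×94 + 7
94 = 13×7 + 3
7 = 2×3 + 1
3 = 3×1 + 0  (stop)
So 513793/21349 = [24; 15, 15, 13, 2, 3].

[24; 15, 15, 13, 2, 3]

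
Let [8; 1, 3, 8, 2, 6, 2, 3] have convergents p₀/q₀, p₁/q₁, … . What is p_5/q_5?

Using pₖ = aₖpₖ₋₁ + pₖ₋₂, qₖ = aₖqₖ₋₁ + qₖ₋₂ (with p₋₁=1, p₋₂=0, q₋₁=0, q₋₂=1):
  k=0: a=8, p=8, q=1
  k=1: a=1, p=9, q=1
  k=2: a=3, p=35, q=4
  k=3: a=8, p=289, q=33
  k=4: a=2, p=613, q=70
  k=5: a=6, p=3967, q=453

3967/453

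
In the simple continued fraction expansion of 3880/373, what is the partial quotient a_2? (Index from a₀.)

3880 = 10·373 + 150   →  a_0 = 10
373 = 2·150 + 73   →  a_1 = 2
150 = 2·73 + 4   →  a_2 = 2

2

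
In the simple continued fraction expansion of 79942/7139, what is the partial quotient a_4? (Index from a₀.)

79942 = 11·7139 + 1413   →  a_0 = 11
7139 = 5·1413 + 74   →  a_1 = 5
1413 = 19·74 + 7   →  a_2 = 19
74 = 10·7 + 4   →  a_3 = 10
7 = 1·4 + 3   →  a_4 = 1

1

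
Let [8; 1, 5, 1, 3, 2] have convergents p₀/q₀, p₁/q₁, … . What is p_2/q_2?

Using pₖ = aₖpₖ₋₁ + pₖ₋₂, qₖ = aₖqₖ₋₁ + qₖ₋₂ (with p₋₁=1, p₋₂=0, q₋₁=0, q₋₂=1):
  k=0: a=8, p=8, q=1
  k=1: a=1, p=9, q=1
  k=2: a=5, p=53, q=6

53/6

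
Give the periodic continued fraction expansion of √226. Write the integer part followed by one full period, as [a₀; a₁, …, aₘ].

[15; 30]

a₀ = ⌊√226⌋ = 15.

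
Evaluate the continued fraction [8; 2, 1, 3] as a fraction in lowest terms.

Using pₖ = aₖpₖ₋₁ + pₖ₋₂ and qₖ = aₖqₖ₋₁ + qₖ₋₂:
  k=0: a=8, p=8, q=1
  k=1: a=2, p=17, q=2
  k=2: a=1, p=25, q=3
  k=3: a=3, p=92, q=11

92/11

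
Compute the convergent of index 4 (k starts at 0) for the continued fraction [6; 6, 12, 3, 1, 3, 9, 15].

1837/298

Using pₖ = aₖpₖ₋₁ + pₖ₋₂, qₖ = aₖqₖ₋₁ + qₖ₋₂ (with p₋₁=1, p₋₂=0, q₋₁=0, q₋₂=1):
  k=0: a=6, p=6, q=1
  k=1: a=6, p=37, q=6
  k=2: a=12, p=450, q=73
  k=3: a=3, p=1387, q=225
  k=4: a=1, p=1837, q=298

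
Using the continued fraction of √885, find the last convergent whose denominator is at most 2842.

√885 = [29; 1, 2, 1, 58, …] (period length 4).
Convergents:
  p_0/q_0 = 29/1
  p_1/q_1 = 30/1
  p_2/q_2 = 89/3
  p_3/q_3 = 119/4
  p_4/q_4 = 6991/235
  p_5/q_5 = 7110/239
  p_6/q_6 = 21211/713
  p_7/q_7 = 28321/952
  p_8/q_8 = 1663829/55929
q_7 = 952 ≤ 2842 < 55929 = q_8, so the answer is 28321/952.

28321/952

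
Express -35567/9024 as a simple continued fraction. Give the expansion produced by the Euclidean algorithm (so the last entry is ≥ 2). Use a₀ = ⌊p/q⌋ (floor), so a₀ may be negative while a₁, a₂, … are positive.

-35567 = -4×9024 + 529
9024 = 17×529 + 31
529 = 17×31 + 2
31 = 15×2 + 1
2 = 2×1 + 0  (stop)
So -35567/9024 = [-4; 17, 17, 15, 2].

[-4; 17, 17, 15, 2]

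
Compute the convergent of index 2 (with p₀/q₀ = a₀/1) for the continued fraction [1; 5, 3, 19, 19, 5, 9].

Using pₖ = aₖpₖ₋₁ + pₖ₋₂, qₖ = aₖqₖ₋₁ + qₖ₋₂ (with p₋₁=1, p₋₂=0, q₋₁=0, q₋₂=1):
  k=0: a=1, p=1, q=1
  k=1: a=5, p=6, q=5
  k=2: a=3, p=19, q=16

19/16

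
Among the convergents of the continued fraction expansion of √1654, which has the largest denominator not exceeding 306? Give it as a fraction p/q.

9964/245

√1654 = [40; 1, 2, 40, 2, 1, 80, …] (period length 6).
Convergents:
  p_0/q_0 = 40/1
  p_1/q_1 = 41/1
  p_2/q_2 = 122/3
  p_3/q_3 = 4921/121
  p_4/q_4 = 9964/245
  p_5/q_5 = 14885/366
q_4 = 245 ≤ 306 < 366 = q_5, so the answer is 9964/245.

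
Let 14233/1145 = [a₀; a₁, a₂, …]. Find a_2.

3

14233 = 12·1145 + 493   →  a_0 = 12
1145 = 2·493 + 159   →  a_1 = 2
493 = 3·159 + 16   →  a_2 = 3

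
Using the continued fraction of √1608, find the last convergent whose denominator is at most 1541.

32120/801

√1608 = [40; 10, 80, …] (period length 2).
Convergents:
  p_0/q_0 = 40/1
  p_1/q_1 = 401/10
  p_2/q_2 = 32120/801
  p_3/q_3 = 321601/8020
q_2 = 801 ≤ 1541 < 8020 = q_3, so the answer is 32120/801.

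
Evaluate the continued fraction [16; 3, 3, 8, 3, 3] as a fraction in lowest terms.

14019/860

Fold from the inside: start with 3/1.
  3 + 1/3 = 10/3
  8 + 3/10 = 83/10
  3 + 10/83 = 259/83
  3 + 83/259 = 860/259
  16 + 259/860 = 14019/860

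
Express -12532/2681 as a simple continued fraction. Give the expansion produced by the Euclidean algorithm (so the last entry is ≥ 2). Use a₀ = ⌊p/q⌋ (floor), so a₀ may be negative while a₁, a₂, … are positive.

[-5; 3, 14, 12, 2, 2]

-12532 = -5*2681 + 873
2681 = 3*873 + 62
873 = 14*62 + 5
62 = 12*5 + 2
5 = 2*2 + 1
2 = 2*1 + 0  (stop)
So -12532/2681 = [-5; 3, 14, 12, 2, 2].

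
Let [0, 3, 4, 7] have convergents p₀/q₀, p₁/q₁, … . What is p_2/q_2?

4/13

Using pₖ = aₖpₖ₋₁ + pₖ₋₂, qₖ = aₖqₖ₋₁ + qₖ₋₂ (with p₋₁=1, p₋₂=0, q₋₁=0, q₋₂=1):
  k=0: a=0, p=0, q=1
  k=1: a=3, p=1, q=3
  k=2: a=4, p=4, q=13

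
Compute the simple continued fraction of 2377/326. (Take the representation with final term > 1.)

[7; 3, 2, 3, 6, 2]

2377 = 7*326 + 95
326 = 3*95 + 41
95 = 2*41 + 13
41 = 3*13 + 2
13 = 6*2 + 1
2 = 2*1 + 0  (stop)
So 2377/326 = [7; 3, 2, 3, 6, 2].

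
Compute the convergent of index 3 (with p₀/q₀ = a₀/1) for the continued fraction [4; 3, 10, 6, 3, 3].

817/189

Using pₖ = aₖpₖ₋₁ + pₖ₋₂, qₖ = aₖqₖ₋₁ + qₖ₋₂ (with p₋₁=1, p₋₂=0, q₋₁=0, q₋₂=1):
  k=0: a=4, p=4, q=1
  k=1: a=3, p=13, q=3
  k=2: a=10, p=134, q=31
  k=3: a=6, p=817, q=189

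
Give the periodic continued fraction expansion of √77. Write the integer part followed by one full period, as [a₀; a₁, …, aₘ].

a₀ = ⌊√77⌋ = 8.
With m₀=0, d₀=1 and mₖ₊₁ = dₖaₖ − mₖ, dₖ₊₁ = (n − mₖ₊₁²)/dₖ, aₖ₊₁ = ⌊(a₀+mₖ₊₁)/dₖ₊₁⌋:
  k=1: m=8, d=13, a=1
  k=2: m=5, d=4, a=3
  k=3: m=7, d=7, a=2
  k=4: m=7, d=4, a=3
  k=5: m=5, d=13, a=1
  k=6: m=8, d=1, a=16
d=1 and a=2a₀=16 at k=6, so the next step gives (m, d) = (8, 13) again — its k=1 value — and the period has length 6.

[8; 1, 3, 2, 3, 1, 16]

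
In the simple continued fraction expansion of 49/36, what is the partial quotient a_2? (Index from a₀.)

1

49 = 1·36 + 13   →  a_0 = 1
36 = 2·13 + 10   →  a_1 = 2
13 = 1·10 + 3   →  a_2 = 1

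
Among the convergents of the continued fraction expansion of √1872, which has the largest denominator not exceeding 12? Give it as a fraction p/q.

173/4

√1872 = [43; 3, 1, 3, 86, …] (period length 4).
Convergents:
  p_0/q_0 = 43/1
  p_1/q_1 = 130/3
  p_2/q_2 = 173/4
  p_3/q_3 = 649/15
q_2 = 4 ≤ 12 < 15 = q_3, so the answer is 173/4.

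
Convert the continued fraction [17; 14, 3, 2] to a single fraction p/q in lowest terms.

1707/100

Using pₖ = aₖpₖ₋₁ + pₖ₋₂ and qₖ = aₖqₖ₋₁ + qₖ₋₂:
  k=0: a=17, p=17, q=1
  k=1: a=14, p=239, q=14
  k=2: a=3, p=734, q=43
  k=3: a=2, p=1707, q=100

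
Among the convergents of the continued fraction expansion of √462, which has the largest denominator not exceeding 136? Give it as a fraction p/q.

√462 = [21; 2, 42, …] (period length 2).
Convergents:
  p_0/q_0 = 21/1
  p_1/q_1 = 43/2
  p_2/q_2 = 1827/85
  p_3/q_3 = 3697/172
q_2 = 85 ≤ 136 < 172 = q_3, so the answer is 1827/85.

1827/85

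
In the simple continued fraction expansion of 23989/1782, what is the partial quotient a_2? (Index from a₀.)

6

23989 = 13·1782 + 823   →  a_0 = 13
1782 = 2·823 + 136   →  a_1 = 2
823 = 6·136 + 7   →  a_2 = 6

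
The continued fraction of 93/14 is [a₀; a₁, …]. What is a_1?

1

93 = 6·14 + 9   →  a_0 = 6
14 = 1·9 + 5   →  a_1 = 1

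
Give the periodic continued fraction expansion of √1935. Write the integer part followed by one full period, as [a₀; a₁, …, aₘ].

[43; 1, 86]

a₀ = ⌊√1935⌋ = 43.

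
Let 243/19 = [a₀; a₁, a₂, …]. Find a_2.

243 = 12·19 + 15   →  a_0 = 12
19 = 1·15 + 4   →  a_1 = 1
15 = 3·4 + 3   →  a_2 = 3

3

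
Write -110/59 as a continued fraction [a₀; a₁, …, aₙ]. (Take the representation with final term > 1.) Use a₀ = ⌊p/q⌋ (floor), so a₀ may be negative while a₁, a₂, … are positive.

-110 = -2·59 + 8
59 = 7·8 + 3
8 = 2·3 + 2
3 = 1·2 + 1
2 = 2·1 + 0  (stop)
So -110/59 = [-2; 7, 2, 1, 2].

[-2; 7, 2, 1, 2]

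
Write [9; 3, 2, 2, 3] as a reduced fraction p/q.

539/58

Using pₖ = aₖpₖ₋₁ + pₖ₋₂ and qₖ = aₖqₖ₋₁ + qₖ₋₂:
  k=0: a=9, p=9, q=1
  k=1: a=3, p=28, q=3
  k=2: a=2, p=65, q=7
  k=3: a=2, p=158, q=17
  k=4: a=3, p=539, q=58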